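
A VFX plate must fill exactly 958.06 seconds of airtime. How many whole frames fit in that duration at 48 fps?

Frames = 958.06 × 48 = 1149672/25 ≈ 45986.8800.
Complete frames: 45986.

45986 frames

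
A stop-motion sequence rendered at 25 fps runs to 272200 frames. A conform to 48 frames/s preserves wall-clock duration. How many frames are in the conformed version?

Target frames = source frames × (target rate / source rate) = 272200 × (48)/(25) = 272200 × 48/25 = 522624.

522624 frames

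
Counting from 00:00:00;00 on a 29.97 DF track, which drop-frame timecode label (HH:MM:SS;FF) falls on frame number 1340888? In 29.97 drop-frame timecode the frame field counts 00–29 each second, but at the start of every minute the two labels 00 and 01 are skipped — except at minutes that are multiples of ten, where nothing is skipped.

12:25:41;00

Each 10-minute DF block holds 10 × 60 × 30 − 9 × 2 = 17982 frames. 1340888 ÷ 17982 → 74 full blocks, remainder 10220.
Within the partial block the first minute is 1800 frames and each further minute 1798, so 5 further minute boundaries passed. Total skipped labels = 18 × 74 + 2 × 5 = 1342.
Non-drop label index = 1340888 + 1342 = 1342230; at 30 labels/s that is 12:25:41:00, i.e. DF 12:25:41;00.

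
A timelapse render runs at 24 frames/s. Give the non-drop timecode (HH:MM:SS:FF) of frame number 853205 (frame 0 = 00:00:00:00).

09:52:30:05

853205 ÷ 24 = 35550 full seconds, remainder 5 frames.
35550 s = 9 h 52 min 30 s.
Timecode: 09:52:30:05.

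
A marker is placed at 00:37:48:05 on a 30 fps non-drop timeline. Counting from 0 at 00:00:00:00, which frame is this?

Total seconds to the label: (0 × 3600 + 37 × 60 + 48) = 2268.
Frame index = 2268 × 30 + 5 = 68045.

68045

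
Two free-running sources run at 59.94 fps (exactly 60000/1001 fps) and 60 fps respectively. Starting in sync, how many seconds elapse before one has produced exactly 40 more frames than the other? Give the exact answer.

The gap grows by |60 − 60000/1001| = 60/1001 frames per second.
Time for a 40-frame gap: 40 ÷ (60/1001) = 2002/3 s.

2002/3 seconds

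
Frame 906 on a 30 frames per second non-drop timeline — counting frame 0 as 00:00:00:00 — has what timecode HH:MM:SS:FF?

906 ÷ 30 = 30 full seconds, remainder 6 frames.
30 s = 0 h 0 min 30 s.
Timecode: 00:00:30:06.

00:00:30:06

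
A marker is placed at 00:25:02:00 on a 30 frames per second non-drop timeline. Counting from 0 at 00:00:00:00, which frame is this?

Total seconds to the label: (0 × 3600 + 25 × 60 + 2) = 1502.
Frame index = 1502 × 30 + 0 = 45060.

45060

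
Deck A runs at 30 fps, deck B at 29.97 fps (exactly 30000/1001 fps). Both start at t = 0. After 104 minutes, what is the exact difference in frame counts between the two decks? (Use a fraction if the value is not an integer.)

14400/77 frames

104 min = 6240 s.
A emits 30 × 6240 = 187200 frames; B emits 30000/1001 × 6240 = 14400000/77.
Difference = 14400/77 frames (≈ 187.0130); B is behind A.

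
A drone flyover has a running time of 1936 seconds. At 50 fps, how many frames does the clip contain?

Frames = 1936 × 50 = 96800.

96800 frames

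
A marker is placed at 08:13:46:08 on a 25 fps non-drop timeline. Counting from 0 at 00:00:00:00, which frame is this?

Total seconds to the label: (8 × 3600 + 13 × 60 + 46) = 29626.
Frame index = 29626 × 25 + 8 = 740658.

frame 740658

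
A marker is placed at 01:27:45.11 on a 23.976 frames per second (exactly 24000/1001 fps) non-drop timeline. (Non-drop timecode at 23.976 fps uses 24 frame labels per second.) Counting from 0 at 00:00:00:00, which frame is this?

Total seconds to the label: (1 × 3600 + 27 × 60 + 45) = 5265.
Frame index = 5265 × 24 + 11 = 126371.

126371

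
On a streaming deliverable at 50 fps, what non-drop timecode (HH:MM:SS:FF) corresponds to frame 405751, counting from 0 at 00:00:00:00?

02:15:15:01

405751 ÷ 50 = 8115 full seconds, remainder 1 frame.
8115 s = 2 h 15 min 15 s.
Timecode: 02:15:15:01.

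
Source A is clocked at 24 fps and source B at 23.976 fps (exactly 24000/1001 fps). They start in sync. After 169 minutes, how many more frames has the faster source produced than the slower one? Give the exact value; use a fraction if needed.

18720/77 frames

169 min = 10140 s.
A emits 24 × 10140 = 243360 frames; B emits 24000/1001 × 10140 = 18720000/77.
Difference = 18720/77 frames (≈ 243.1169); B is behind A.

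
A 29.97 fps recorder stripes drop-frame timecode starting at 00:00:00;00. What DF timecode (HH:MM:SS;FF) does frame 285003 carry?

02:38:29;19

Each 10-minute DF block holds 10 × 60 × 30 − 9 × 2 = 17982 frames. 285003 ÷ 17982 → 15 full blocks, remainder 15273.
Within the partial block the first minute is 1800 frames and each further minute 1798, so 8 further minute boundaries passed. Total skipped labels = 18 × 15 + 2 × 8 = 286.
Non-drop label index = 285003 + 286 = 285289; at 30 labels/s that is 02:38:29:19, i.e. DF 02:38:29;19.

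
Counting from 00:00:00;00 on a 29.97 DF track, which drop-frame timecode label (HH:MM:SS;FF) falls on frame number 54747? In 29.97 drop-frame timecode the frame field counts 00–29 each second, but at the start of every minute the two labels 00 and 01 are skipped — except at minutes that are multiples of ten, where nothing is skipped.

Ten DF minutes hold 17982 frames, so frame 54747 lies in block 3 (frames 53946–71927) with 801 frames into that block.
The block's first minute is 1800 frames and the rest 1798 each; 801 frames reaches minute 0, so 3 × 18 + 0 × 2 = 54 labels have been skipped so far.
Adding those back, label number 54747 + 54 = 54801 at 30 labels/s is 1826 s + 21 f = 0 h 30 min 26 s frame 21, i.e. 00:30:26;21.

00:30:26;21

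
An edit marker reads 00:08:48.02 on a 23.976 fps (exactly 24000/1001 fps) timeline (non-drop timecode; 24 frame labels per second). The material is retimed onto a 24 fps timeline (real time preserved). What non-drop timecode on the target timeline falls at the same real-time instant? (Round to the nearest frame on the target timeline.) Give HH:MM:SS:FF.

Source frame index: (0×3600 + 8×60 + 48) × 24 + 2 = 12674.
Real time: 12674 / (24000/1001) = 6343337/12000 s.
Target frame: (6343337/12000) × (24) = 6343337/500 ≈ 12686.674 → 12687.
At 24 labels/s: frame 12687 → 00:08:48:15.

00:08:48:15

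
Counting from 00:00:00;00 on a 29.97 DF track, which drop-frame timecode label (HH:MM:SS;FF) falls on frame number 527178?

Ten DF minutes hold 17982 frames, so frame 527178 lies in block 29 (frames 521478–539459) with 5700 frames into that block.
The block's first minute is 1800 frames and the rest 1798 each; 5700 frames reaches minute 3, so 29 × 18 + 3 × 2 = 528 labels have been skipped so far.
Adding those back, label number 527178 + 528 = 527706 at 30 labels/s is 17590 s + 6 f = 4 h 53 min 10 s frame 6, i.e. 04:53:10;06.

04:53:10;06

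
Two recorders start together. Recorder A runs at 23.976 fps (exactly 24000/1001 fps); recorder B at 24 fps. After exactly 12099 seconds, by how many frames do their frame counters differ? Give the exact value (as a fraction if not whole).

290376/1001 frames

A emits 24000/1001 × 12099 = 290376000/1001 frames; B emits 24 × 12099 = 290376.
Difference = 290376/1001 frames (≈ 290.0859); B is ahead of A.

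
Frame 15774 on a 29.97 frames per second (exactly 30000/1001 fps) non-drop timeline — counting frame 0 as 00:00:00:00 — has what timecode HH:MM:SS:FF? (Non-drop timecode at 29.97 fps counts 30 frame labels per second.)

00:08:45:24

15774 ÷ 30 = 525 full seconds, remainder 24 frames.
525 s = 0 h 8 min 45 s.
Timecode: 00:08:45:24.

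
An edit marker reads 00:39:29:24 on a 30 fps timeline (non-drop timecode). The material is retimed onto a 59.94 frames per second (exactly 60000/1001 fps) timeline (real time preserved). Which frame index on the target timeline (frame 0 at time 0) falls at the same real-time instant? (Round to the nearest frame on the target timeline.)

Source frame index: (0×3600 + 39×60 + 29) × 30 + 24 = 71094.
Real time: 71094 / (30) = 11849/5 s.
Target frame: (11849/5) × (60000/1001) = 142188000/1001 ≈ 142045.954 → 142046.

frame 142046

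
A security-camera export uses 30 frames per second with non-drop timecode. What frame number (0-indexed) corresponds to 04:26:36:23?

frame 479903

Total seconds to the label: (4 × 3600 + 26 × 60 + 36) = 15996.
Frame index = 15996 × 30 + 23 = 479903.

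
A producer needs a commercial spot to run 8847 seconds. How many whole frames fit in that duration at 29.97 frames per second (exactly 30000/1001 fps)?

Frames = 8847 × 30000/1001 = 265410000/1001 ≈ 265144.8551.
Complete frames: 265144.

265144 frames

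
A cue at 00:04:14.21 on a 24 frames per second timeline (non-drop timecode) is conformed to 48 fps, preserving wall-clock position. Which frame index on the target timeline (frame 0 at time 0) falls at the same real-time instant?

frame 12234

Source frame index: (0×3600 + 4×60 + 14) × 24 + 21 = 6117.
Real time: 6117 / (24) = 2039/8 s.
Target frame: (2039/8) × (48) = 12234.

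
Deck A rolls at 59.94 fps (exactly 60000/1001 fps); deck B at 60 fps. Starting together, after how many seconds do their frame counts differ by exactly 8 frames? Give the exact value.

2002/15 seconds

The gap grows by |60 − 60000/1001| = 60/1001 frames per second.
Time for a 8-frame gap: 8 ÷ (60/1001) = 2002/15 s.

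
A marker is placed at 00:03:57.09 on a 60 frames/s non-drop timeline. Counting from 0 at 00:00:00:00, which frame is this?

Total seconds to the label: (0 × 3600 + 3 × 60 + 57) = 237.
Frame index = 237 × 60 + 9 = 14229.

frame 14229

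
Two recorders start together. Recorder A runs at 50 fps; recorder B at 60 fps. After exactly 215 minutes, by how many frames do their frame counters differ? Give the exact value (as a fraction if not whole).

129000 frames

215 min = 12900 s.
A emits 50 × 12900 = 645000 frames; B emits 60 × 12900 = 774000.
Difference = 129000 frames; B is ahead of A.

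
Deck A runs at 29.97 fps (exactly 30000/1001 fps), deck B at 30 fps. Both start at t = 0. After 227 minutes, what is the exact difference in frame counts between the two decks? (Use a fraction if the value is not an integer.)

408600/1001 frames

227 min = 13620 s.
A emits 30000/1001 × 13620 = 408600000/1001 frames; B emits 30 × 13620 = 408600.
Difference = 408600/1001 frames (≈ 408.1918); B is ahead of A.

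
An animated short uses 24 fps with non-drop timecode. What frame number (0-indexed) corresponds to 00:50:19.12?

72468

Total seconds to the label: (0 × 3600 + 50 × 60 + 19) = 3019.
Frame index = 3019 × 24 + 12 = 72468.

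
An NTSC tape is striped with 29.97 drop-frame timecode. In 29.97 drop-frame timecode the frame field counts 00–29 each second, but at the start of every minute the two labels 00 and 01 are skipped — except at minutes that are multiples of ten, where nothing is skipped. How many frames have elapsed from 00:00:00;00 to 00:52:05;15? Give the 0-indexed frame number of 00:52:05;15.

As if non-drop at 30 labels/s: (0 × 3600 + 52 × 60 + 5) × 30 + 15 = 93765.
Minute boundaries passed: 52; those not divisible by 10: 52 − 5 = 47; dropped labels = 2 × 47 = 94.
Actual frame index = 93765 − 94 = 93671.

93671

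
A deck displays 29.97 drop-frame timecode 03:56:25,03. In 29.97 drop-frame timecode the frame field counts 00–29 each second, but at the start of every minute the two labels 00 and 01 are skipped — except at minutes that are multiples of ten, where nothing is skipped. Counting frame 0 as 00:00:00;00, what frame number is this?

425127

Complete 10-minute blocks: 23, each 17982 frames → 413586.
Remaining 6 whole minutes in the current block: 1800 + 5 × 1798 = 10790 frames.
Within the current minute: 25 × 30 + 3 − 2 = 751 (labels ;00/;01 skipped at this minute). Total = 413586 + 10790 + 751 = 425127.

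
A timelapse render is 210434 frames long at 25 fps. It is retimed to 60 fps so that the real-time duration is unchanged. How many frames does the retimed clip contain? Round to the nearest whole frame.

505042 frames

Frames at target rate = 210434 × (60) / (25) = 2525208/5 ≈ 505041.600.
Nearest whole frame: 505042.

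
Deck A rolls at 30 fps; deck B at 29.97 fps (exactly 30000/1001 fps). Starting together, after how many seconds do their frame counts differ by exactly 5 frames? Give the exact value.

The gap grows by |30000/1001 − 30| = 30/1001 frames per second.
Time for a 5-frame gap: 5 ÷ (30/1001) = 1001/6 s.

1001/6 seconds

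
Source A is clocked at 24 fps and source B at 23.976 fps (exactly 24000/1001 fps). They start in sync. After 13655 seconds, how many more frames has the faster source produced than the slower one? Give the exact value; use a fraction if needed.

327720/1001 frames

A emits 24 × 13655 = 327720 frames; B emits 24000/1001 × 13655 = 327720000/1001.
Difference = 327720/1001 frames (≈ 327.3926); B is behind A.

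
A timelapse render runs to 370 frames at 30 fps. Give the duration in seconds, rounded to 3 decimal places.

Running time = 370 × 1/30 = 37/3 s ≈ 12.333 s.

12.333 seconds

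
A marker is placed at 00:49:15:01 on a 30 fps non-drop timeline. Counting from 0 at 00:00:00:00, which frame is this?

Total seconds to the label: (0 × 3600 + 49 × 60 + 15) = 2955.
Frame index = 2955 × 30 + 1 = 88651.

frame 88651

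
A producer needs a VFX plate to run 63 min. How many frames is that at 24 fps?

63 min = 3780 s.
Frames = 3780 × 24 = 90720.

90720 frames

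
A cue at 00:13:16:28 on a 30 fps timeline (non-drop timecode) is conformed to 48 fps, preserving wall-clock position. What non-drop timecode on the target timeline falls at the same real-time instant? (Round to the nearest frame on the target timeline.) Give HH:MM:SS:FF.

00:13:16:45

Source frame index: (0×3600 + 13×60 + 16) × 30 + 28 = 23908.
Real time: 23908 / (30) = 11954/15 s.
Target frame: (11954/15) × (48) = 191264/5 ≈ 38252.800 → 38253.
At 48 labels/s: frame 38253 → 00:13:16:45.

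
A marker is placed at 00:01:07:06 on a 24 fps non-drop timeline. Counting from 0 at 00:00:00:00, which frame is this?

1614

Total seconds to the label: (0 × 3600 + 1 × 60 + 7) = 67.
Frame index = 67 × 24 + 6 = 1614.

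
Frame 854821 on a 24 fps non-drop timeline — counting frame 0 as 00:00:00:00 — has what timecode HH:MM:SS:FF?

854821 ÷ 24 = 35617 full seconds, remainder 13 frames.
35617 s = 9 h 53 min 37 s.
Timecode: 09:53:37:13.

09:53:37:13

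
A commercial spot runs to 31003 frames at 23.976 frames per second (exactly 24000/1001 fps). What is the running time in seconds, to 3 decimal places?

Running time = 31003 × 1001/24000 = 31034003/24000 s ≈ 1293.083 s.

1293.083 seconds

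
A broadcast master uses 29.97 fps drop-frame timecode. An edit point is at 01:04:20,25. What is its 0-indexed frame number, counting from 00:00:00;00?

As if non-drop at 30 labels/s: (1 × 3600 + 4 × 60 + 20) × 30 + 25 = 115825.
Minute boundaries passed: 64; those not divisible by 10: 64 − 6 = 58; dropped labels = 2 × 58 = 116.
Actual frame index = 115825 − 116 = 115709.

115709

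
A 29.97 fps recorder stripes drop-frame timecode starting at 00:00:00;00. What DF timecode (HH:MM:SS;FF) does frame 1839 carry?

Each 10-minute DF block holds 10 × 60 × 30 − 9 × 2 = 17982 frames. 1839 ÷ 17982 → 0 full blocks, remainder 1839.
Within the partial block the first minute is 1800 frames and each further minute 1798, so 1 further minute boundary passed. Total skipped labels = 18 × 0 + 2 × 1 = 2.
Non-drop label index = 1839 + 2 = 1841; at 30 labels/s that is 00:01:01:11, i.e. DF 00:01:01;11.

00:01:01;11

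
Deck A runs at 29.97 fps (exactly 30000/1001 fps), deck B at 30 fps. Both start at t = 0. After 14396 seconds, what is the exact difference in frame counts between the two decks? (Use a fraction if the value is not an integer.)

A emits 30000/1001 × 14396 = 431880000/1001 frames; B emits 30 × 14396 = 431880.
Difference = 431880/1001 frames (≈ 431.4486); B is ahead of A.

431880/1001 frames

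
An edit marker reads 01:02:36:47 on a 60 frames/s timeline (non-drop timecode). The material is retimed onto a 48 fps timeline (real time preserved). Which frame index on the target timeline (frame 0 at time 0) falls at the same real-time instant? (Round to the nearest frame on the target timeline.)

frame 180326

Source frame index: (1×3600 + 2×60 + 36) × 60 + 47 = 225407.
Real time: 225407 / (60) = 225407/60 s.
Target frame: (225407/60) × (48) = 901628/5 ≈ 180325.600 → 180326.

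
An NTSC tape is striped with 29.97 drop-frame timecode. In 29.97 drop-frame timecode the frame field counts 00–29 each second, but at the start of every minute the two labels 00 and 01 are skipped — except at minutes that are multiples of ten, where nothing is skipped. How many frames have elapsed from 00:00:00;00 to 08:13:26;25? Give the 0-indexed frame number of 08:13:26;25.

887317

As if non-drop at 30 labels/s: (8 × 3600 + 13 × 60 + 26) × 30 + 25 = 888205.
Minute boundaries passed: 493; those not divisible by 10: 493 − 49 = 444; dropped labels = 2 × 444 = 888.
Actual frame index = 888205 − 888 = 887317.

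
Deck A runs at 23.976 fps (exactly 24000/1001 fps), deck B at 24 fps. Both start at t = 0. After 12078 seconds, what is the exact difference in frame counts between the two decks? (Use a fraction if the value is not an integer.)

A emits 24000/1001 × 12078 = 26352000/91 frames; B emits 24 × 12078 = 289872.
Difference = 26352/91 frames (≈ 289.5824); B is ahead of A.

26352/91 frames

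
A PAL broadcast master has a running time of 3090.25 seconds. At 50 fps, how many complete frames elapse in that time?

Frames = 3090.25 × 50 = 309025/2 ≈ 154512.5000.
Complete frames: 154512.

154512 frames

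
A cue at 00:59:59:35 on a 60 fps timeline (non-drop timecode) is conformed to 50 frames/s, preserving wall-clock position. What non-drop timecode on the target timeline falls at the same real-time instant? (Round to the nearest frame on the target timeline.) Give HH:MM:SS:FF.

Source frame index: (0×3600 + 59×60 + 59) × 60 + 35 = 215975.
Real time: 215975 / (60) = 43195/12 s.
Target frame: (43195/12) × (50) = 1079875/6 ≈ 179979.167 → 179979.
At 50 labels/s: frame 179979 → 00:59:59:29.

00:59:59:29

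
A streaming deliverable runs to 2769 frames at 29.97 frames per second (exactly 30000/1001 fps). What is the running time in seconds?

Running time = 2769 / (30000/1001) = 92.3923 s.

92.3923 seconds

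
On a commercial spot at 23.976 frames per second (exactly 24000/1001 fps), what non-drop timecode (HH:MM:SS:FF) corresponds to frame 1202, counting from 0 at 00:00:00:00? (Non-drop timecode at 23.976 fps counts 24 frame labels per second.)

1202 ÷ 24 = 50 full seconds, remainder 2 frames.
50 s = 0 h 0 min 50 s.
Timecode: 00:00:50:02.

00:00:50:02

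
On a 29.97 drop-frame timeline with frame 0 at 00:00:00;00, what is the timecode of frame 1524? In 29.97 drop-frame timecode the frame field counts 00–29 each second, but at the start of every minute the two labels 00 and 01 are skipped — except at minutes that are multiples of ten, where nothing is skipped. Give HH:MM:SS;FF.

00:00:50;24

Each 10-minute DF block holds 10 × 60 × 30 − 9 × 2 = 17982 frames. 1524 ÷ 17982 → 0 full blocks, remainder 1524.
Within the partial block the first minute is 1800 frames and each further minute 1798, so 0 further minute boundaries passed. Total skipped labels = 18 × 0 + 2 × 0 = 0.
Non-drop label index = 1524 + 0 = 1524; at 30 labels/s that is 00:00:50:24, i.e. DF 00:00:50;24.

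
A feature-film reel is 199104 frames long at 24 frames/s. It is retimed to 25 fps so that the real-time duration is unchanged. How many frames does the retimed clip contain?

Target frames = source frames × (target rate / source rate) = 199104 × (25)/(24) = 199104 × 25/24 = 207400.

207400 frames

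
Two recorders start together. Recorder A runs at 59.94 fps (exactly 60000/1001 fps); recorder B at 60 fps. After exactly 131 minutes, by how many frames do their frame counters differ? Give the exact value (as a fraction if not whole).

471600/1001 frames

131 min = 7860 s.
A emits 60000/1001 × 7860 = 471600000/1001 frames; B emits 60 × 7860 = 471600.
Difference = 471600/1001 frames (≈ 471.1289); B is ahead of A.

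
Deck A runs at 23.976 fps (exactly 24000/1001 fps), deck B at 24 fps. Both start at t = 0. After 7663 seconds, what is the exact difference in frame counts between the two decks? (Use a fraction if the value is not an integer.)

A emits 24000/1001 × 7663 = 183912000/1001 frames; B emits 24 × 7663 = 183912.
Difference = 183912/1001 frames (≈ 183.7283); B is ahead of A.

183912/1001 frames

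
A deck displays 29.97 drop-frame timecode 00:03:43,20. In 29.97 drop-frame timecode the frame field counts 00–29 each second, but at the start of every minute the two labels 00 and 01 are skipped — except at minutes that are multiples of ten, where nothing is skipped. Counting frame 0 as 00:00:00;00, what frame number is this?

As if non-drop at 30 labels/s: (0 × 3600 + 3 × 60 + 43) × 30 + 20 = 6710.
Minute boundaries passed: 3; those not divisible by 10: 3 − 0 = 3; dropped labels = 2 × 3 = 6.
Actual frame index = 6710 − 6 = 6704.

6704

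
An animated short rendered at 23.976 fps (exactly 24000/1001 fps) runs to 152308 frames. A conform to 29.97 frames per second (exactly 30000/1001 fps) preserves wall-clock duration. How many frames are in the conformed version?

Target frames = source frames × (target rate / source rate) = 152308 × (30000/1001)/(24000/1001) = 152308 × 5/4 = 190385.

190385 frames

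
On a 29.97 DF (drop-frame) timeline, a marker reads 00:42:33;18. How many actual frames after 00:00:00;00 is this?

76532

Complete 10-minute blocks: 4, each 17982 frames → 71928.
Remaining 2 whole minutes in the current block: 1800 + 1 × 1798 = 3598 frames.
Within the current minute: 33 × 30 + 18 − 2 = 1006 (labels ;00/;01 skipped at this minute). Total = 71928 + 3598 + 1006 = 76532.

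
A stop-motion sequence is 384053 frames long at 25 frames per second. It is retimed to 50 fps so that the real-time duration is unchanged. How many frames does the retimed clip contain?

768106 frames

Frames at target rate = 384053 × (50) / (25) = 768106.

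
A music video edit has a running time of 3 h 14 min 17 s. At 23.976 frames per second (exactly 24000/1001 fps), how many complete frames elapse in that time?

279488 frames

3 h 14 min 17 s = 11657 s.
Frames = 11657 × 24000/1001 = 279768000/1001 ≈ 279488.5115.
Complete frames: 279488.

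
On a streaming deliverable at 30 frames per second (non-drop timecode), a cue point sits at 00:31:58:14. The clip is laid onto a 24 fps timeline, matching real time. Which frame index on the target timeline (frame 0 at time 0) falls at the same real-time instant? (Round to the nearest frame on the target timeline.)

frame 46043

Source frame index: (0×3600 + 31×60 + 58) × 30 + 14 = 57554.
Real time: 57554 / (30) = 28777/15 s.
Target frame: (28777/15) × (24) = 230216/5 ≈ 46043.200 → 46043.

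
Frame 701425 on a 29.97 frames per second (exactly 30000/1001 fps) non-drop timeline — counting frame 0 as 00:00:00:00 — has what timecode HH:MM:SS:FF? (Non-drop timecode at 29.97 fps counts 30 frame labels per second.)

701425 ÷ 30 = 23380 full seconds, remainder 25 frames.
23380 s = 6 h 29 min 40 s.
Timecode: 06:29:40:25.

06:29:40:25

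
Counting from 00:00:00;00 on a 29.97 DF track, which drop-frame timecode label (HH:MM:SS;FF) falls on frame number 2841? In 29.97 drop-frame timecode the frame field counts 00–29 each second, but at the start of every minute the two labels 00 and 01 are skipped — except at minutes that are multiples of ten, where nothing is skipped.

00:01:34;23

Each 10-minute DF block holds 10 × 60 × 30 − 9 × 2 = 17982 frames. 2841 ÷ 17982 → 0 full blocks, remainder 2841.
Within the partial block the first minute is 1800 frames and each further minute 1798, so 1 further minute boundary passed. Total skipped labels = 18 × 0 + 2 × 1 = 2.
Non-drop label index = 2841 + 2 = 2843; at 30 labels/s that is 00:01:34:23, i.e. DF 00:01:34;23.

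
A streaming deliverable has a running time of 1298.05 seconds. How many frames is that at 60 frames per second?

77883 frames

Frames = 1298.05 × 60 = 77883.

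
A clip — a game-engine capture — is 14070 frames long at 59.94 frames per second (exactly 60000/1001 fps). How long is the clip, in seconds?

234.7345 seconds

Running time = 14070 / (60000/1001) = 234.7345 s.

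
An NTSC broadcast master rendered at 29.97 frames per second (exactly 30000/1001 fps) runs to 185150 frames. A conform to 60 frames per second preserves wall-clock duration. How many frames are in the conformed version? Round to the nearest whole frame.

Frames at target rate = 185150 × (60) / (30000/1001) = 3706703/10 ≈ 370670.300.
Nearest whole frame: 370670.

370670 frames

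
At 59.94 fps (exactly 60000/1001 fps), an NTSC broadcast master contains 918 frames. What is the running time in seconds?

Running time = 918 / (60000/1001) = 15.3153 s.

15.3153 seconds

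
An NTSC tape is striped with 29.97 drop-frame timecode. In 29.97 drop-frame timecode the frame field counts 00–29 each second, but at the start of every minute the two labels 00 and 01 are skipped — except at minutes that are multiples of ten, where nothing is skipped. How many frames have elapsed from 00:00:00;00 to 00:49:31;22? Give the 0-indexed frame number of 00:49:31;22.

89062

Complete 10-minute blocks: 4, each 17982 frames → 71928.
Remaining 9 whole minutes in the current block: 1800 + 8 × 1798 = 16184 frames.
Within the current minute: 31 × 30 + 22 − 2 = 950 (labels ;00/;01 skipped at this minute). Total = 71928 + 16184 + 950 = 89062.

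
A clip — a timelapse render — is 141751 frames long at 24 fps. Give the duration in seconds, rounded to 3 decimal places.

5906.292 seconds

Running time = 141751 × 1/24 = 141751/24 s ≈ 5906.292 s.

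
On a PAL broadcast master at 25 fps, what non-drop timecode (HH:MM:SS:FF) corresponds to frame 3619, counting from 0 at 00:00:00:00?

00:02:24:19

3619 ÷ 25 = 144 full seconds, remainder 19 frames.
144 s = 0 h 2 min 24 s.
Timecode: 00:02:24:19.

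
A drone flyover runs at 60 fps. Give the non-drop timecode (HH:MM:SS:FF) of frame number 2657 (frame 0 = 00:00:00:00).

2657 ÷ 60 = 44 full seconds, remainder 17 frames.
44 s = 0 h 0 min 44 s.
Timecode: 00:00:44:17.

00:00:44:17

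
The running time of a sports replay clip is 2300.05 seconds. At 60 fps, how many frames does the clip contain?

Frames = 2300.05 × 60 = 138003.

138003 frames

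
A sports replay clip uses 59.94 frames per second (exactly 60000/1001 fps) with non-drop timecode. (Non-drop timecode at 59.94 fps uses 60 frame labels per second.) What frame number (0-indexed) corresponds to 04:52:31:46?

frame 1053106

Total seconds to the label: (4 × 3600 + 52 × 60 + 31) = 17551.
Frame index = 17551 × 60 + 46 = 1053106.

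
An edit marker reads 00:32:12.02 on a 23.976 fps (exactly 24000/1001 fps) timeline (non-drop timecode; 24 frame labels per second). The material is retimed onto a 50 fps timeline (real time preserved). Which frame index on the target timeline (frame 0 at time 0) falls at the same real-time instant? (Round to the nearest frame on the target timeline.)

frame 96701

Source frame index: (0×3600 + 32×60 + 12) × 24 + 2 = 46370.
Real time: 46370 / (24000/1001) = 4641637/2400 s.
Target frame: (4641637/2400) × (50) = 4641637/48 ≈ 96700.771 → 96701.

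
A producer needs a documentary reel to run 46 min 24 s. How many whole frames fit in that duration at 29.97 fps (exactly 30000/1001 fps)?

46 min 24 s = 2784 s.
Frames = 2784 × 30000/1001 = 83520000/1001 ≈ 83436.5634.
Complete frames: 83436.

83436 frames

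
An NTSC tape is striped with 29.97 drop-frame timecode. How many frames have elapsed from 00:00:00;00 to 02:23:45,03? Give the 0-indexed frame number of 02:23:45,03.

258495

Complete 10-minute blocks: 14, each 17982 frames → 251748.
Remaining 3 whole minutes in the current block: 1800 + 2 × 1798 = 5396 frames.
Within the current minute: 45 × 30 + 3 − 2 = 1351 (labels ;00/;01 skipped at this minute). Total = 251748 + 5396 + 1351 = 258495.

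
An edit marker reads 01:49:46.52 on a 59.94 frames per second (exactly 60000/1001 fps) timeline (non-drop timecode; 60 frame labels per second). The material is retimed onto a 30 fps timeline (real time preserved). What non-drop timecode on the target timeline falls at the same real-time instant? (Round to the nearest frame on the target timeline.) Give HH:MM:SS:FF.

Source frame index: (1×3600 + 49×60 + 46) × 60 + 52 = 395212.
Real time: 395212 / (60000/1001) = 98901803/15000 s.
Target frame: (98901803/15000) × (30) = 98901803/500 ≈ 197803.606 → 197804.
At 30 labels/s: frame 197804 → 01:49:53:14.

01:49:53:14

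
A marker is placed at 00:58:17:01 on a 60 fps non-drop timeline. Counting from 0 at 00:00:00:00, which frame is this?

Total seconds to the label: (0 × 3600 + 58 × 60 + 17) = 3497.
Frame index = 3497 × 60 + 1 = 209821.

frame 209821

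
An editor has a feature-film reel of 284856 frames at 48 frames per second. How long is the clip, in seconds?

5934.5 seconds

Running time = 284856 / (48) = 5934.5 s.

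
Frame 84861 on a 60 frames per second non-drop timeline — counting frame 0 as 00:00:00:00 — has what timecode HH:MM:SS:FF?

00:23:34:21

84861 ÷ 60 = 1414 full seconds, remainder 21 frames.
1414 s = 0 h 23 min 34 s.
Timecode: 00:23:34:21.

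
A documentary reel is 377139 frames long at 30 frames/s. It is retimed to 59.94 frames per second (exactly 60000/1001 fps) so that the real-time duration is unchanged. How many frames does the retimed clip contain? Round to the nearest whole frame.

753524 frames

Frames at target rate = 377139 × (60000/1001) / (30) = 107754000/143 ≈ 753524.476.
Nearest whole frame: 753524.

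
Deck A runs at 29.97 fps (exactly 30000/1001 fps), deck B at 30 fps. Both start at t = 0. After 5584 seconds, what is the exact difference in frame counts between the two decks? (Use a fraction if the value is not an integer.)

A emits 30000/1001 × 5584 = 167520000/1001 frames; B emits 30 × 5584 = 167520.
Difference = 167520/1001 frames (≈ 167.3526); B is ahead of A.

167520/1001 frames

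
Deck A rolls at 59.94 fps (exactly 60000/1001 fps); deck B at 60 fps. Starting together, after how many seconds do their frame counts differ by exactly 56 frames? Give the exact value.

14014/15 seconds

The gap grows by |60 − 60000/1001| = 60/1001 frames per second.
Time for a 56-frame gap: 56 ÷ (60/1001) = 14014/15 s.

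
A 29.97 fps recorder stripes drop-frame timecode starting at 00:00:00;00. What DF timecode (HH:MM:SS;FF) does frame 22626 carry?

00:12:34;28

Each 10-minute DF block holds 10 × 60 × 30 − 9 × 2 = 17982 frames. 22626 ÷ 17982 → 1 full block, remainder 4644.
Within the partial block the first minute is 1800 frames and each further minute 1798, so 2 further minute boundaries passed. Total skipped labels = 18 × 1 + 2 × 2 = 22.
Non-drop label index = 22626 + 22 = 22648; at 30 labels/s that is 00:12:34:28, i.e. DF 00:12:34;28.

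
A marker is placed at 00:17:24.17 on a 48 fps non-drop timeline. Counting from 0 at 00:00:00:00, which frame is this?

frame 50129

Total seconds to the label: (0 × 3600 + 17 × 60 + 24) = 1044.
Frame index = 1044 × 48 + 17 = 50129.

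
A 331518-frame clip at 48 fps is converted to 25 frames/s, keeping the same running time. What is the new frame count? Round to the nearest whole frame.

Frames at target rate = 331518 × (25) / (48) = 1381325/8 ≈ 172665.625.
Nearest whole frame: 172666.

172666 frames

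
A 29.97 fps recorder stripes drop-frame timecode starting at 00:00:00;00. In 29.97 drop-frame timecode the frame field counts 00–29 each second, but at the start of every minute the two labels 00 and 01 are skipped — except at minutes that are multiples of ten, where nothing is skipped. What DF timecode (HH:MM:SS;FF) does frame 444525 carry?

Each 10-minute DF block holds 10 × 60 × 30 − 9 × 2 = 17982 frames. 444525 ÷ 17982 → 24 full blocks, remainder 12957.
Within the partial block the first minute is 1800 frames and each further minute 1798, so 7 further minute boundaries passed. Total skipped labels = 18 × 24 + 2 × 7 = 446.
Non-drop label index = 444525 + 446 = 444971; at 30 labels/s that is 04:07:12:11, i.e. DF 04:07:12;11.

04:07:12;11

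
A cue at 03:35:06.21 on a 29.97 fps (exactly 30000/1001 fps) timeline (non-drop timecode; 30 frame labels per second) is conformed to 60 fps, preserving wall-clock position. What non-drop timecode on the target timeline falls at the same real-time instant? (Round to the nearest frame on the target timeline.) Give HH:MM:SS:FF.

03:35:19:36

Source frame index: (3×3600 + 35×60 + 6) × 30 + 21 = 387201.
Real time: 387201 / (30000/1001) = 129196067/10000 s.
Target frame: (129196067/10000) × (60) = 387588201/500 ≈ 775176.402 → 775176.
At 60 labels/s: frame 775176 → 03:35:19:36.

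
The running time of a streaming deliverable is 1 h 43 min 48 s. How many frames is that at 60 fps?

1 h 43 min 48 s = 6228 s.
Frames = 6228 × 60 = 373680.

373680 frames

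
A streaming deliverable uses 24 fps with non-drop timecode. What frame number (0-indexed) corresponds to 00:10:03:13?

14485

Total seconds to the label: (0 × 3600 + 10 × 60 + 3) = 603.
Frame index = 603 × 24 + 13 = 14485.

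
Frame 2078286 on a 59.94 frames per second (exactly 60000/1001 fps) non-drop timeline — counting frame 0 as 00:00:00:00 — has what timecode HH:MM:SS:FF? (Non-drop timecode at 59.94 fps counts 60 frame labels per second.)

2078286 ÷ 60 = 34638 full seconds, remainder 6 frames.
34638 s = 9 h 37 min 18 s.
Timecode: 09:37:18:06.

09:37:18:06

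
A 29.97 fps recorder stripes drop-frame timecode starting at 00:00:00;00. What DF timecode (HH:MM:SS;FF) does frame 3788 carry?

Ten DF minutes hold 17982 frames, so frame 3788 lies in block 0 (frames 0–17981) with 3788 frames into that block.
The block's first minute is 1800 frames and the rest 1798 each; 3788 frames reaches minute 2, so 0 × 18 + 2 × 2 = 4 labels have been skipped so far.
Adding those back, label number 3788 + 4 = 3792 at 30 labels/s is 126 s + 12 f = 0 h 2 min 6 s frame 12, i.e. 00:02:06;12.

00:02:06;12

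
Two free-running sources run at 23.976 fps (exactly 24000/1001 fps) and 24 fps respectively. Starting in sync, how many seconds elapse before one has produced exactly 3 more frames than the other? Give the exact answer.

125.125 seconds

The gap grows by |24 − 24000/1001| = 24/1001 frames per second.
Time for a 3-frame gap: 3 ÷ (24/1001) = 125.125 s.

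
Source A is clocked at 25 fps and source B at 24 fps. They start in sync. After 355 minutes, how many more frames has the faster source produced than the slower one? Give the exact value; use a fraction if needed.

355 min = 21300 s.
A emits 25 × 21300 = 532500 frames; B emits 24 × 21300 = 511200.
Difference = 21300 frames; B is behind A.

21300 frames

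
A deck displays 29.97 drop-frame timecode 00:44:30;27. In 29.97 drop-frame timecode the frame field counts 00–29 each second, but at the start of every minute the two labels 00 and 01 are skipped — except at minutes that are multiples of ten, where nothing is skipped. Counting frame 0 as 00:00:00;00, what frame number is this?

80047

Complete 10-minute blocks: 4, each 17982 frames → 71928.
Remaining 4 whole minutes in the current block: 1800 + 3 × 1798 = 7194 frames.
Within the current minute: 30 × 30 + 27 − 2 = 925 (labels ;00/;01 skipped at this minute). Total = 71928 + 7194 + 925 = 80047.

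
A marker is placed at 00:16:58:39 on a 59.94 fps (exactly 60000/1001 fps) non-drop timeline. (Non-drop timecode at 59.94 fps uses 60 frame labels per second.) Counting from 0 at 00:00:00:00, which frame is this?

Total seconds to the label: (0 × 3600 + 16 × 60 + 58) = 1018.
Frame index = 1018 × 60 + 39 = 61119.

frame 61119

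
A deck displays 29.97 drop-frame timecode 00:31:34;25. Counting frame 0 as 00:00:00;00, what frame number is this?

56789

Complete 10-minute blocks: 3, each 17982 frames → 53946.
Remaining 1 whole minute in the current block: 1800 + 0 × 1798 = 1800 frames.
Within the current minute: 34 × 30 + 25 − 2 = 1043 (labels ;00/;01 skipped at this minute). Total = 53946 + 1800 + 1043 = 56789.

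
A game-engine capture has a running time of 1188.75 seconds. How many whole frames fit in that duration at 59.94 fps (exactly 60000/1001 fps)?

71253 frames

Frames = 1188.75 × 60000/1001 = 71325000/1001 ≈ 71253.7463.
Complete frames: 71253.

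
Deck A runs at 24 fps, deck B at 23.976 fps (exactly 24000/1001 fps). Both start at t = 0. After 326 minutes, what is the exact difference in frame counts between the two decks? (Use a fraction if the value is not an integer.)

326 min = 19560 s.
A emits 24 × 19560 = 469440 frames; B emits 24000/1001 × 19560 = 469440000/1001.
Difference = 469440/1001 frames (≈ 468.9710); B is behind A.

469440/1001 frames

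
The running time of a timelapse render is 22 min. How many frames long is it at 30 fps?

22 min = 1320 s.
Frames = 1320 × 30 = 39600.

39600 frames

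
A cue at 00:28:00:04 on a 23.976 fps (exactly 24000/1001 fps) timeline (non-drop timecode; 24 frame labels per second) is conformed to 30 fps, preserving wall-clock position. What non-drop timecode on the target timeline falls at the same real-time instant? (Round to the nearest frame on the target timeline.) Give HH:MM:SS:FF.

00:28:01:25

Source frame index: (0×3600 + 28×60 + 0) × 24 + 4 = 40324.
Real time: 40324 / (24000/1001) = 10091081/6000 s.
Target frame: (10091081/6000) × (30) = 10091081/200 ≈ 50455.405 → 50455.
At 30 labels/s: frame 50455 → 00:28:01:25.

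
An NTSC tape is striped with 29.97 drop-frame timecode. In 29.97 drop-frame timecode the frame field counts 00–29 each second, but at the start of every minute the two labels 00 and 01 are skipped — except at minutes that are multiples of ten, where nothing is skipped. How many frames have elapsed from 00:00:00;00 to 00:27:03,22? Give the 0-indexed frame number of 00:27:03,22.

Complete 10-minute blocks: 2, each 17982 frames → 35964.
Remaining 7 whole minutes in the current block: 1800 + 6 × 1798 = 12588 frames.
Within the current minute: 3 × 30 + 22 − 2 = 110 (labels ;00/;01 skipped at this minute). Total = 35964 + 12588 + 110 = 48662.

48662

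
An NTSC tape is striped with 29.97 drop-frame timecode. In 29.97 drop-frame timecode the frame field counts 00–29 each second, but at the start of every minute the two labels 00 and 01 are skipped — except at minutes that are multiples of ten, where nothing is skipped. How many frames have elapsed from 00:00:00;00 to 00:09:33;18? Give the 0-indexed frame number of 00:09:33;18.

As if non-drop at 30 labels/s: (0 × 3600 + 9 × 60 + 33) × 30 + 18 = 17208.
Minute boundaries passed: 9; those not divisible by 10: 9 − 0 = 9; dropped labels = 2 × 9 = 18.
Actual frame index = 17208 − 18 = 17190.

17190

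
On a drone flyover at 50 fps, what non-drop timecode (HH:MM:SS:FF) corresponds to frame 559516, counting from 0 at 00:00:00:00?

03:06:30:16

559516 ÷ 50 = 11190 full seconds, remainder 16 frames.
11190 s = 3 h 6 min 30 s.
Timecode: 03:06:30:16.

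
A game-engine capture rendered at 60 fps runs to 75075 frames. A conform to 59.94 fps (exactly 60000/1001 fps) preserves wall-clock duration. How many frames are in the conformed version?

Target frames = source frames × (target rate / source rate) = 75075 × (60000/1001)/(60) = 75075 × 1000/1001 = 75000.

75000 frames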